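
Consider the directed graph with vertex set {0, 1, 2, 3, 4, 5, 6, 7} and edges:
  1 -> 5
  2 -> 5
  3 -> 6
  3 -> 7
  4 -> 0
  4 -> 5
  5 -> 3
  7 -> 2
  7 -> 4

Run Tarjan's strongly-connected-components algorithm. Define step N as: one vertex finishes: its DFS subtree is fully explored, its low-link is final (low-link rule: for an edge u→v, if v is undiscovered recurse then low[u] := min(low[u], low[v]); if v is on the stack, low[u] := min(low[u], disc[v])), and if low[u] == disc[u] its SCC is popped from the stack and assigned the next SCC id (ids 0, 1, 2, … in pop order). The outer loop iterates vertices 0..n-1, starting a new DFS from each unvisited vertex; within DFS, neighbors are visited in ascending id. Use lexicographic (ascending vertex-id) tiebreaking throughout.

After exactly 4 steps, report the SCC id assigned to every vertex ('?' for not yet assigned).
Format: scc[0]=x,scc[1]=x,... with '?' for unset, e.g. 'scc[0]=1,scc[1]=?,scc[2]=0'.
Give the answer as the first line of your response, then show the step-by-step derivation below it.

scc[0]=0,scc[1]=?,scc[2]=?,scc[3]=?,scc[4]=?,scc[5]=?,scc[6]=1,scc[7]=?

step 1: low=(low[0]=0,low[1]=?,low[2]=?,low[3]=?,low[4]=?,low[5]=?,low[6]=?,low[7]=?); scc=(scc[0]=0,scc[1]=?,scc[2]=?,scc[3]=?,scc[4]=?,scc[5]=?,scc[6]=?,scc[7]=?)
step 2: low=(low[0]=0,low[1]=1,low[2]=?,low[3]=3,low[4]=?,low[5]=2,low[6]=4,low[7]=?); scc=(scc[0]=0,scc[1]=?,scc[2]=?,scc[3]=?,scc[4]=?,scc[5]=?,scc[6]=1,scc[7]=?)
step 3: low=(low[0]=0,low[1]=1,low[2]=2,low[3]=3,low[4]=?,low[5]=2,low[6]=4,low[7]=5); scc=(scc[0]=0,scc[1]=?,scc[2]=?,scc[3]=?,scc[4]=?,scc[5]=?,scc[6]=1,scc[7]=?)
step 4: low=(low[0]=0,low[1]=1,low[2]=2,low[3]=3,low[4]=2,low[5]=2,low[6]=4,low[7]=2); scc=(scc[0]=0,scc[1]=?,scc[2]=?,scc[3]=?,scc[4]=?,scc[5]=?,scc[6]=1,scc[7]=?)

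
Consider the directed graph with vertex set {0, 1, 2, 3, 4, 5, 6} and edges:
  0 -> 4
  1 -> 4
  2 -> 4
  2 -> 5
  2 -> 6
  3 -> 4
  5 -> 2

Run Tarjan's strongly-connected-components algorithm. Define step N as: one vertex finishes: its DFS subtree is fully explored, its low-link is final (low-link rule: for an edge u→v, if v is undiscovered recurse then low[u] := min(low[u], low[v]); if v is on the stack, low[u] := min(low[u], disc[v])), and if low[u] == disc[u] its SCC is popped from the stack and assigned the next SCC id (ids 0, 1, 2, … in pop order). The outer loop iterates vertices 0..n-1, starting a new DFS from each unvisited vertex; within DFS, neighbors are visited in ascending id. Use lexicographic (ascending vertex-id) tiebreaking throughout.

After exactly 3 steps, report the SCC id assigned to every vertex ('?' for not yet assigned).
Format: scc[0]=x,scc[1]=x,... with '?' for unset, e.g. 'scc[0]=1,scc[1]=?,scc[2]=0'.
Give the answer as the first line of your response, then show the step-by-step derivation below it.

scc[0]=1,scc[1]=2,scc[2]=?,scc[3]=?,scc[4]=0,scc[5]=?,scc[6]=?

step 1: low=(low[0]=0,low[1]=?,low[2]=?,low[3]=?,low[4]=1,low[5]=?,low[6]=?); scc=(scc[0]=?,scc[1]=?,scc[2]=?,scc[3]=?,scc[4]=0,scc[5]=?,scc[6]=?)
step 2: low=(low[0]=0,low[1]=?,low[2]=?,low[3]=?,low[4]=1,low[5]=?,low[6]=?); scc=(scc[0]=1,scc[1]=?,scc[2]=?,scc[3]=?,scc[4]=0,scc[5]=?,scc[6]=?)
step 3: low=(low[0]=0,low[1]=2,low[2]=?,low[3]=?,low[4]=1,low[5]=?,low[6]=?); scc=(scc[0]=1,scc[1]=2,scc[2]=?,scc[3]=?,scc[4]=0,scc[5]=?,scc[6]=?)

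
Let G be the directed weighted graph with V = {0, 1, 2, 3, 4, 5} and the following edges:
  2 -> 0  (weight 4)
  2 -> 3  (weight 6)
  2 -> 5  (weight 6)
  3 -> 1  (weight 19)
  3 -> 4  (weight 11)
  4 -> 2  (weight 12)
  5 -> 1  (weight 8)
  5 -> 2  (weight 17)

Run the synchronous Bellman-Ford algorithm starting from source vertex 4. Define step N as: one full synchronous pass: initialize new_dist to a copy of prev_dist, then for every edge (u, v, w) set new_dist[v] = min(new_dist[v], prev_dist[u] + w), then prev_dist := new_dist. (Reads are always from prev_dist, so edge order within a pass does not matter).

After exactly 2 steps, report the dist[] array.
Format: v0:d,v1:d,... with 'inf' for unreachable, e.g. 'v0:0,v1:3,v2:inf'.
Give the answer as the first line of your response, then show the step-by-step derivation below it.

v0:16,v1:inf,v2:12,v3:18,v4:0,v5:18

step 1: dist = v0:inf,v1:inf,v2:12,v3:inf,v4:0,v5:inf
step 2: dist = v0:16,v1:inf,v2:12,v3:18,v4:0,v5:18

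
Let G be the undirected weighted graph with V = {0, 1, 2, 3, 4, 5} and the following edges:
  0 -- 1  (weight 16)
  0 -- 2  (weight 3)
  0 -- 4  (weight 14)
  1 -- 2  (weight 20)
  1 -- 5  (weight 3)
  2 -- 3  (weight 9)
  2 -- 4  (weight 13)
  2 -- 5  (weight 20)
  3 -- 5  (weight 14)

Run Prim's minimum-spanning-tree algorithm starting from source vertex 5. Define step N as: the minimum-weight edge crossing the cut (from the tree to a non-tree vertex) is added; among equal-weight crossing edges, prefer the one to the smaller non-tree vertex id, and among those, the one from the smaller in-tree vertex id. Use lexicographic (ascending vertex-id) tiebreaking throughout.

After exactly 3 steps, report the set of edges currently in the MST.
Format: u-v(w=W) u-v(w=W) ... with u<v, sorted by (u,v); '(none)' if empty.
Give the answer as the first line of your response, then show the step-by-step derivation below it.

1-5(w=3) 2-3(w=9) 3-5(w=14)

step 1: add edge 1-5 (w=3); MST = {1-5(w=3)}
step 2: add edge 3-5 (w=14); MST = {1-5(w=3) 3-5(w=14)}
step 3: add edge 2-3 (w=9); MST = {1-5(w=3) 2-3(w=9) 3-5(w=14)}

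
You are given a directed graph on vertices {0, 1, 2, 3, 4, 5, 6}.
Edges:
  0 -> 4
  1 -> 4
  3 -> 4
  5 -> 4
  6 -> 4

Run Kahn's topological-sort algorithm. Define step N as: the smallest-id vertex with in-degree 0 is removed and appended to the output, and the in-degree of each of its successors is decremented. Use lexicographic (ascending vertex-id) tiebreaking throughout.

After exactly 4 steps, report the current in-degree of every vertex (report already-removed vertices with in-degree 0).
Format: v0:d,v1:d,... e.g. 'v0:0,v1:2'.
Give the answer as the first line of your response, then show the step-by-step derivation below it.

v0:0,v1:0,v2:0,v3:0,v4:2,v5:0,v6:0

step 1: output 0; order=[0]; indeg=(0,0,0,0,4,0,0)
step 2: output 1; order=[0,1]; indeg=(0,0,0,0,3,0,0)
step 3: output 2; order=[0,1,2]; indeg=(0,0,0,0,3,0,0)
step 4: output 3; order=[0,1,2,3]; indeg=(0,0,0,0,2,0,0)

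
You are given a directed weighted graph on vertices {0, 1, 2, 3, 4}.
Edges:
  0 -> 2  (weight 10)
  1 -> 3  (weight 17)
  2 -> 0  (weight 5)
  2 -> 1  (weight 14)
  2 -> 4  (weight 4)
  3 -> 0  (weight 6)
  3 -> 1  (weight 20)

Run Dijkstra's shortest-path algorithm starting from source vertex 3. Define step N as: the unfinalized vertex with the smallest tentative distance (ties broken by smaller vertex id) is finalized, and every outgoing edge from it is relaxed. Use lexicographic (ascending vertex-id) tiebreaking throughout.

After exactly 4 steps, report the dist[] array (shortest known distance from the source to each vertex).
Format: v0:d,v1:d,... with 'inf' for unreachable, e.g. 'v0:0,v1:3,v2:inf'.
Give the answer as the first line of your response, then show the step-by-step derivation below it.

v0:6,v1:20,v2:16,v3:0,v4:20

step 1: dist = v0:6,v1:20,v2:inf,v3:0,v4:inf
step 2: dist = v0:6,v1:20,v2:16,v3:0,v4:inf
step 3: dist = v0:6,v1:20,v2:16,v3:0,v4:20
step 4: dist = v0:6,v1:20,v2:16,v3:0,v4:20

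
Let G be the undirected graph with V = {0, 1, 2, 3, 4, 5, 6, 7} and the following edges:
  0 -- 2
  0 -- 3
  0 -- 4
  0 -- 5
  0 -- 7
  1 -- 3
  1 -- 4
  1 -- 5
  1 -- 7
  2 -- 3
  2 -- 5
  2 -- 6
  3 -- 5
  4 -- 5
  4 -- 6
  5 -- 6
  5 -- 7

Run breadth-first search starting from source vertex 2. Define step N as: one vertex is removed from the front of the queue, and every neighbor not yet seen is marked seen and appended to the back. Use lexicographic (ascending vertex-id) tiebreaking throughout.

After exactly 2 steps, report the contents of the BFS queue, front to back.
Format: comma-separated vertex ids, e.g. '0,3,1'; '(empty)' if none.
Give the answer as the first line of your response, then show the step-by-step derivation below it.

3,5,6,4,7

step 1: dequeue 2; queue=[0,3,5,6]; order=2
step 2: dequeue 0; queue=[3,5,6,4,7]; order=2,0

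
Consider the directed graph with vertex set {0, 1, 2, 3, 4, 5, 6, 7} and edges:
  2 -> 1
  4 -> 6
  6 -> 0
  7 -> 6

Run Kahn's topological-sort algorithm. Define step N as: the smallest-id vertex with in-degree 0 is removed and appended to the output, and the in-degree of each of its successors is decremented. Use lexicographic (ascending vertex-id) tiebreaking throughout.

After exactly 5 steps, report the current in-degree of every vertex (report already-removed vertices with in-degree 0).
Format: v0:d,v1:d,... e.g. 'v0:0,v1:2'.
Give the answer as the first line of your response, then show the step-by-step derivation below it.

v0:1,v1:0,v2:0,v3:0,v4:0,v5:0,v6:1,v7:0

step 1: output 2; order=[2]; indeg=(1,0,0,0,0,0,2,0)
step 2: output 1; order=[2,1]; indeg=(1,0,0,0,0,0,2,0)
step 3: output 3; order=[2,1,3]; indeg=(1,0,0,0,0,0,2,0)
step 4: output 4; order=[2,1,3,4]; indeg=(1,0,0,0,0,0,1,0)
step 5: output 5; order=[2,1,3,4,5]; indeg=(1,0,0,0,0,0,1,0)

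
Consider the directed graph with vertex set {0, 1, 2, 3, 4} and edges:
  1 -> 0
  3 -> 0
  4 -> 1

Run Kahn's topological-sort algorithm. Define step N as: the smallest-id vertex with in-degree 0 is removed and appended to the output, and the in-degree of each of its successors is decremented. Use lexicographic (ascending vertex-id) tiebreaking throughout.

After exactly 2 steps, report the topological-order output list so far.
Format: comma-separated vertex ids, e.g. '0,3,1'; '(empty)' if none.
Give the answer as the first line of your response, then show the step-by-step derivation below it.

2,3

step 1: output 2; order=[2]; indeg=(2,1,0,0,0)
step 2: output 3; order=[2,3]; indeg=(1,1,0,0,0)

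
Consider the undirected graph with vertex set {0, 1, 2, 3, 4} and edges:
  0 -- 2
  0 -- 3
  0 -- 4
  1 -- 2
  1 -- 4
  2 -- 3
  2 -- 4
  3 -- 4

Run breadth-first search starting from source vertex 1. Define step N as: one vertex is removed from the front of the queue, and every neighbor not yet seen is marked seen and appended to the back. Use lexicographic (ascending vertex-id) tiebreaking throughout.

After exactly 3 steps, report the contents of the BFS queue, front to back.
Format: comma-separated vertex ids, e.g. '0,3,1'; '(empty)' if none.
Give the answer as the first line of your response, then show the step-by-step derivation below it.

0,3

step 1: dequeue 1; queue=[2,4]; order=1
step 2: dequeue 2; queue=[4,0,3]; order=1,2
step 3: dequeue 4; queue=[0,3]; order=1,2,4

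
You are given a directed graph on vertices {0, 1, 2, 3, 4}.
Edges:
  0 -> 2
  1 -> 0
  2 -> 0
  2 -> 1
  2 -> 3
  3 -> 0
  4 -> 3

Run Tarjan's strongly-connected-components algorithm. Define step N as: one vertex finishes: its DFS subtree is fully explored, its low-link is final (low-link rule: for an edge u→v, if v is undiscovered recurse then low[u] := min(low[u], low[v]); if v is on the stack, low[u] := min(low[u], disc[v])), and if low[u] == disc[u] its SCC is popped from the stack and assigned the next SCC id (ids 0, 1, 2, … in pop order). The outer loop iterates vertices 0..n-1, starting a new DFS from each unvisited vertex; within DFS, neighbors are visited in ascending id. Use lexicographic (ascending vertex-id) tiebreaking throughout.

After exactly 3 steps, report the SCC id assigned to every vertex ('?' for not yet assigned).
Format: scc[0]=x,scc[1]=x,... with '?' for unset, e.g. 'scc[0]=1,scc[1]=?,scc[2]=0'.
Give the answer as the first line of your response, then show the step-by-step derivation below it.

scc[0]=?,scc[1]=?,scc[2]=?,scc[3]=?,scc[4]=?

step 1: low=(low[0]=0,low[1]=0,low[2]=0,low[3]=?,low[4]=?); scc=(scc[0]=?,scc[1]=?,scc[2]=?,scc[3]=?,scc[4]=?)
step 2: low=(low[0]=0,low[1]=0,low[2]=0,low[3]=0,low[4]=?); scc=(scc[0]=?,scc[1]=?,scc[2]=?,scc[3]=?,scc[4]=?)
step 3: low=(low[0]=0,low[1]=0,low[2]=0,low[3]=0,low[4]=?); scc=(scc[0]=?,scc[1]=?,scc[2]=?,scc[3]=?,scc[4]=?)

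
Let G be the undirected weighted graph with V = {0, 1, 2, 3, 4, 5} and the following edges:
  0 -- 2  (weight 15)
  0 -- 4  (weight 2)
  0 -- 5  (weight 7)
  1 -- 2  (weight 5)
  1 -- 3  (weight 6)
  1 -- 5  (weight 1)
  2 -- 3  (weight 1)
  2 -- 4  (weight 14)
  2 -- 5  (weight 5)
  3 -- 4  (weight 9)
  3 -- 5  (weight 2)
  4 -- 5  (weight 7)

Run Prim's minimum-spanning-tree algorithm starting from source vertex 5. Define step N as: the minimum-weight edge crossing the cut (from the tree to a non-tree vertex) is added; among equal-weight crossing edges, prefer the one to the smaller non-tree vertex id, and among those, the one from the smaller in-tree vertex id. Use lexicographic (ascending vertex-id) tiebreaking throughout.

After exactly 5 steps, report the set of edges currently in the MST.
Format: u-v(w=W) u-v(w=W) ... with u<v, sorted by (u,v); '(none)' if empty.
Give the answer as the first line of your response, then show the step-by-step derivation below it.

0-4(w=2) 0-5(w=7) 1-5(w=1) 2-3(w=1) 3-5(w=2)

step 1: add edge 1-5 (w=1); MST = {1-5(w=1)}
step 2: add edge 3-5 (w=2); MST = {1-5(w=1) 3-5(w=2)}
step 3: add edge 2-3 (w=1); MST = {1-5(w=1) 2-3(w=1) 3-5(w=2)}
step 4: add edge 0-5 (w=7); MST = {0-5(w=7) 1-5(w=1) 2-3(w=1) 3-5(w=2)}
step 5: add edge 0-4 (w=2); MST = {0-4(w=2) 0-5(w=7) 1-5(w=1) 2-3(w=1) 3-5(w=2)}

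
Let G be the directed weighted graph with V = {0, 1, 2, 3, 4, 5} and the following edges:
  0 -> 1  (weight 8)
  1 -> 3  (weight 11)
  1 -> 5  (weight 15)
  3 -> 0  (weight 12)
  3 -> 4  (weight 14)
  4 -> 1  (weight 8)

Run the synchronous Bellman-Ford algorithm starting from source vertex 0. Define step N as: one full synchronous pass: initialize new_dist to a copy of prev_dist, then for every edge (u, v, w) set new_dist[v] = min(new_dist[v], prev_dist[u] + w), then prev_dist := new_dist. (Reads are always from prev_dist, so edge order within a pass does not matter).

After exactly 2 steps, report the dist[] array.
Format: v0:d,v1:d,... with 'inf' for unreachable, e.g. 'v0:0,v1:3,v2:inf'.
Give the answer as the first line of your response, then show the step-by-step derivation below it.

v0:0,v1:8,v2:inf,v3:19,v4:inf,v5:23

step 1: dist = v0:0,v1:8,v2:inf,v3:inf,v4:inf,v5:inf
step 2: dist = v0:0,v1:8,v2:inf,v3:19,v4:inf,v5:23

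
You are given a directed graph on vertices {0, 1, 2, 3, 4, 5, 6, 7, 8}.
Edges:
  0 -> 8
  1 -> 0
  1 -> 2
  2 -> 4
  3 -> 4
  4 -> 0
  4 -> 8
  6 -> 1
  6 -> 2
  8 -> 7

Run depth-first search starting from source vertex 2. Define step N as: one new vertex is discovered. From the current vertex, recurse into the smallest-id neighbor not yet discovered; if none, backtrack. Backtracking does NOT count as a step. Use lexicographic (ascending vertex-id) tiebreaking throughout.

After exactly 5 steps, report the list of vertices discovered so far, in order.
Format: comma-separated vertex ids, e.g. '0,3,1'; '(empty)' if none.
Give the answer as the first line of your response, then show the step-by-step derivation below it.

2,4,0,8,7

step 1: discover 2; path=2; order=2
step 2: discover 4; path=2>4; order=2,4
step 3: discover 0; path=2>4>0; order=2,4,0
step 4: discover 8; path=2>4>0>8; order=2,4,0,8
step 5: discover 7; path=2>4>0>8>7; order=2,4,0,8,7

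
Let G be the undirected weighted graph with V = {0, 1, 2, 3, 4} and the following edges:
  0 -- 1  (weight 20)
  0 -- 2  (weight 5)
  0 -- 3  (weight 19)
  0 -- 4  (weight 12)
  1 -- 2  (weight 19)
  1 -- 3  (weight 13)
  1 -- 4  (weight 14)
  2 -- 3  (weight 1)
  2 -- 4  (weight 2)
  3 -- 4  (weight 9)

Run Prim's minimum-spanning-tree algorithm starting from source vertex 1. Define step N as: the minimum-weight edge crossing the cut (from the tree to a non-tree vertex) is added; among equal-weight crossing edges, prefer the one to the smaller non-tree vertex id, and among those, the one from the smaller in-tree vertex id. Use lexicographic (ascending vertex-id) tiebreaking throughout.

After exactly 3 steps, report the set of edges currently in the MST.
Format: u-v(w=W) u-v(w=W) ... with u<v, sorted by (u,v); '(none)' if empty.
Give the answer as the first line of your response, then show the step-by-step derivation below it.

1-3(w=13) 2-3(w=1) 2-4(w=2)

step 1: add edge 1-3 (w=13); MST = {1-3(w=13)}
step 2: add edge 2-3 (w=1); MST = {1-3(w=13) 2-3(w=1)}
step 3: add edge 2-4 (w=2); MST = {1-3(w=13) 2-3(w=1) 2-4(w=2)}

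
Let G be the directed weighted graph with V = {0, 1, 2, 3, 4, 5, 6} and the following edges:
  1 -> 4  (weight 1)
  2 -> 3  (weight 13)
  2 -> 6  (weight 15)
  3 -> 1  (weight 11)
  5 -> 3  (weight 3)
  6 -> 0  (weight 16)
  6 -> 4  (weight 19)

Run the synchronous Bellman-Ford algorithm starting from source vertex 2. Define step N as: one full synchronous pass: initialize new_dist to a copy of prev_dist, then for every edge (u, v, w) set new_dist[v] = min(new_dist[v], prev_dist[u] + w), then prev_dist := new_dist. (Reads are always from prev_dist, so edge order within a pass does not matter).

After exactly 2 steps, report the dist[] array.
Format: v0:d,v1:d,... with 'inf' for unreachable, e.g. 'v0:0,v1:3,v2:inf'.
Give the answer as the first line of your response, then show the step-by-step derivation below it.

v0:31,v1:24,v2:0,v3:13,v4:34,v5:inf,v6:15

step 1: dist = v0:inf,v1:inf,v2:0,v3:13,v4:inf,v5:inf,v6:15
step 2: dist = v0:31,v1:24,v2:0,v3:13,v4:34,v5:inf,v6:15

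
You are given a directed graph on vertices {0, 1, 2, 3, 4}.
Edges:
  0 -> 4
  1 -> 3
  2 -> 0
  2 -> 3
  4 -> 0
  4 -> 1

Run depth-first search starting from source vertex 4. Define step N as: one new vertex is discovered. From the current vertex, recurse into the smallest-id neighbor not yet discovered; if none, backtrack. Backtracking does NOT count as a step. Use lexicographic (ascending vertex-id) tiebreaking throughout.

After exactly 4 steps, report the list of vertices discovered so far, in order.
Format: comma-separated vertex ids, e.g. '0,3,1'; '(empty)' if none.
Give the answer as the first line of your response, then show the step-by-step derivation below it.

4,0,1,3

step 1: discover 4; path=4; order=4
step 2: discover 0; path=4>0; order=4,0
step 3: discover 1; path=4>1; order=4,0,1
step 4: discover 3; path=4>1>3; order=4,0,1,3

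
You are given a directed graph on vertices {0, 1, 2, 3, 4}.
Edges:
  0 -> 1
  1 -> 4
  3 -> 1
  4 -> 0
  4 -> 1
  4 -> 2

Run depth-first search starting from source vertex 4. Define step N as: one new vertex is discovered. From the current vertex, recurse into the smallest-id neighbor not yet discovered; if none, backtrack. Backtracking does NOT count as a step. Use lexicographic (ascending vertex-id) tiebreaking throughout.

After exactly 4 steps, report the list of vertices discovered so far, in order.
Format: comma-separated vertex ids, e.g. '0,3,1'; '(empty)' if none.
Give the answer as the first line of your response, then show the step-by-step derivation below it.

4,0,1,2

step 1: discover 4; path=4; order=4
step 2: discover 0; path=4>0; order=4,0
step 3: discover 1; path=4>0>1; order=4,0,1
step 4: discover 2; path=4>2; order=4,0,1,2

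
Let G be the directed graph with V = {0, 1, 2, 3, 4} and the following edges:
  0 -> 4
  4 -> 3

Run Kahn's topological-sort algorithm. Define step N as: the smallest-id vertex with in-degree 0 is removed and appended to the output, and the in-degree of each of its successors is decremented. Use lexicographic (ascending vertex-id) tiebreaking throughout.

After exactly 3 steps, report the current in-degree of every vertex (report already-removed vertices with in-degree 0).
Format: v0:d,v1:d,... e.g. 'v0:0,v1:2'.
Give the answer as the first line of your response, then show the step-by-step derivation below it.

v0:0,v1:0,v2:0,v3:1,v4:0

step 1: output 0; order=[0]; indeg=(0,0,0,1,0)
step 2: output 1; order=[0,1]; indeg=(0,0,0,1,0)
step 3: output 2; order=[0,1,2]; indeg=(0,0,0,1,0)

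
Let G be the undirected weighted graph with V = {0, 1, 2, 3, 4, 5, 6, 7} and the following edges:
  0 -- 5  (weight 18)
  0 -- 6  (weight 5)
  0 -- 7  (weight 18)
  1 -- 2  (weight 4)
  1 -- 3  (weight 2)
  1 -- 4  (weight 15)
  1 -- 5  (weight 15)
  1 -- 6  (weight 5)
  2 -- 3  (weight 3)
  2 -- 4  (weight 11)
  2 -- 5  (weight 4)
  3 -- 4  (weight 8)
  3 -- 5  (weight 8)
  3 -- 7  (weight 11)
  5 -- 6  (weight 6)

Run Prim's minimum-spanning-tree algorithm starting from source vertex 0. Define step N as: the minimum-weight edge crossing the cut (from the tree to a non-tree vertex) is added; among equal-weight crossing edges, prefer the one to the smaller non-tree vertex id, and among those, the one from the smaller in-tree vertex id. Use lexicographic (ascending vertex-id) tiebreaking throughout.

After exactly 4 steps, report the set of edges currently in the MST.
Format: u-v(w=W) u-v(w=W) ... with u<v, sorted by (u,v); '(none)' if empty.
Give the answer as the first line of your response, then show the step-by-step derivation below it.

0-6(w=5) 1-3(w=2) 1-6(w=5) 2-3(w=3)

step 1: add edge 0-6 (w=5); MST = {0-6(w=5)}
step 2: add edge 1-6 (w=5); MST = {0-6(w=5) 1-6(w=5)}
step 3: add edge 1-3 (w=2); MST = {0-6(w=5) 1-3(w=2) 1-6(w=5)}
step 4: add edge 2-3 (w=3); MST = {0-6(w=5) 1-3(w=2) 1-6(w=5) 2-3(w=3)}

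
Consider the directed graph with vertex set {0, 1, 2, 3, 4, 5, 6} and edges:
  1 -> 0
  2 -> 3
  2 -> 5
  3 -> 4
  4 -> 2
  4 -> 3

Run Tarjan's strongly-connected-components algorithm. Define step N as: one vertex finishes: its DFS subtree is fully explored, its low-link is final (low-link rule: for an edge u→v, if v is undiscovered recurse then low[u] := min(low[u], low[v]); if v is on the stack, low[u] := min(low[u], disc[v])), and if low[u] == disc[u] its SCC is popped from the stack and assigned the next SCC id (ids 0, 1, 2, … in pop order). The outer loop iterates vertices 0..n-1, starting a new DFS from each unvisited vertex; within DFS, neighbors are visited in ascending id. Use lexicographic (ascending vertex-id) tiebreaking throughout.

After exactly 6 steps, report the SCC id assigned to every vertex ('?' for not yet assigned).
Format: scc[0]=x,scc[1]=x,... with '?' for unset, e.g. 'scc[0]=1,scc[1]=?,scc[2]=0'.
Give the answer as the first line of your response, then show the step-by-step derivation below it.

scc[0]=0,scc[1]=1,scc[2]=3,scc[3]=3,scc[4]=3,scc[5]=2,scc[6]=?

step 1: low=(low[0]=0,low[1]=?,low[2]=?,low[3]=?,low[4]=?,low[5]=?,low[6]=?); scc=(scc[0]=0,scc[1]=?,scc[2]=?,scc[3]=?,scc[4]=?,scc[5]=?,scc[6]=?)
step 2: low=(low[0]=0,low[1]=1,low[2]=?,low[3]=?,low[4]=?,low[5]=?,low[6]=?); scc=(scc[0]=0,scc[1]=1,scc[2]=?,scc[3]=?,scc[4]=?,scc[5]=?,scc[6]=?)
step 3: low=(low[0]=0,low[1]=1,low[2]=2,low[3]=3,low[4]=2,low[5]=?,low[6]=?); scc=(scc[0]=0,scc[1]=1,scc[2]=?,scc[3]=?,scc[4]=?,scc[5]=?,scc[6]=?)
step 4: low=(low[0]=0,low[1]=1,low[2]=2,low[3]=2,low[4]=2,low[5]=?,low[6]=?); scc=(scc[0]=0,scc[1]=1,scc[2]=?,scc[3]=?,scc[4]=?,scc[5]=?,scc[6]=?)
step 5: low=(low[0]=0,low[1]=1,low[2]=2,low[3]=2,low[4]=2,low[5]=5,low[6]=?); scc=(scc[0]=0,scc[1]=1,scc[2]=?,scc[3]=?,scc[4]=?,scc[5]=2,scc[6]=?)
step 6: low=(low[0]=0,low[1]=1,low[2]=2,low[3]=2,low[4]=2,low[5]=5,low[6]=?); scc=(scc[0]=0,scc[1]=1,scc[2]=3,scc[3]=3,scc[4]=3,scc[5]=2,scc[6]=?)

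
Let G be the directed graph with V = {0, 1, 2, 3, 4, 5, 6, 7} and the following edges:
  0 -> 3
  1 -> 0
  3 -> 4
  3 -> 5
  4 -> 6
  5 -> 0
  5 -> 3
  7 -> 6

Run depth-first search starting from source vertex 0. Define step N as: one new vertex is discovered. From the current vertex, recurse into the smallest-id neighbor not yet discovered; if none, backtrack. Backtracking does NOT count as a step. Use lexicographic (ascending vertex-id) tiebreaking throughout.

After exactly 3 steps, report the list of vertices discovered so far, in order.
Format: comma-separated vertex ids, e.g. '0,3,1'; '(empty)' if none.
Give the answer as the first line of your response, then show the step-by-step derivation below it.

0,3,4

step 1: discover 0; path=0; order=0
step 2: discover 3; path=0>3; order=0,3
step 3: discover 4; path=0>3>4; order=0,3,4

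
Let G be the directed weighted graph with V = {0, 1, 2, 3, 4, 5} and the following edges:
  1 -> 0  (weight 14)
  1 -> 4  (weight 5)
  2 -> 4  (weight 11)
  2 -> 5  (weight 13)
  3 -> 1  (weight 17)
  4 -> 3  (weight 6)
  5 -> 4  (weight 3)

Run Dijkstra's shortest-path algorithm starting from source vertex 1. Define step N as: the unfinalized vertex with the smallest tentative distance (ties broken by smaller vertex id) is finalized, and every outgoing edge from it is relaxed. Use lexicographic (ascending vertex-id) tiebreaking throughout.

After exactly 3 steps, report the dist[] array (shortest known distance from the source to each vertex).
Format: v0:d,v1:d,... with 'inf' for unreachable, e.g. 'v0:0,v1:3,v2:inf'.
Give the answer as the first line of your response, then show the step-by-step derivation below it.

v0:14,v1:0,v2:inf,v3:11,v4:5,v5:inf

step 1: dist = v0:14,v1:0,v2:inf,v3:inf,v4:5,v5:inf
step 2: dist = v0:14,v1:0,v2:inf,v3:11,v4:5,v5:inf
step 3: dist = v0:14,v1:0,v2:inf,v3:11,v4:5,v5:inf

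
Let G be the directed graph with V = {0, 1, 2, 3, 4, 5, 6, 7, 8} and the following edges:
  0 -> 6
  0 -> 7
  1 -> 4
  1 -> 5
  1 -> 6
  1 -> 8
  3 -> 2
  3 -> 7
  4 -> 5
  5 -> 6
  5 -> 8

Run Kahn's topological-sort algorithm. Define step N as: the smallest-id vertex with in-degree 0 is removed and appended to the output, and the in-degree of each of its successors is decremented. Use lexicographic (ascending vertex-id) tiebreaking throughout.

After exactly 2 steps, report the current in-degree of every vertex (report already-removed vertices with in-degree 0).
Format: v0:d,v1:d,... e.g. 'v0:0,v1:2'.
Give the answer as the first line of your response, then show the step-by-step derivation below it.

v0:0,v1:0,v2:1,v3:0,v4:0,v5:1,v6:1,v7:1,v8:1

step 1: output 0; order=[0]; indeg=(0,0,1,0,1,2,2,1,2)
step 2: output 1; order=[0,1]; indeg=(0,0,1,0,0,1,1,1,1)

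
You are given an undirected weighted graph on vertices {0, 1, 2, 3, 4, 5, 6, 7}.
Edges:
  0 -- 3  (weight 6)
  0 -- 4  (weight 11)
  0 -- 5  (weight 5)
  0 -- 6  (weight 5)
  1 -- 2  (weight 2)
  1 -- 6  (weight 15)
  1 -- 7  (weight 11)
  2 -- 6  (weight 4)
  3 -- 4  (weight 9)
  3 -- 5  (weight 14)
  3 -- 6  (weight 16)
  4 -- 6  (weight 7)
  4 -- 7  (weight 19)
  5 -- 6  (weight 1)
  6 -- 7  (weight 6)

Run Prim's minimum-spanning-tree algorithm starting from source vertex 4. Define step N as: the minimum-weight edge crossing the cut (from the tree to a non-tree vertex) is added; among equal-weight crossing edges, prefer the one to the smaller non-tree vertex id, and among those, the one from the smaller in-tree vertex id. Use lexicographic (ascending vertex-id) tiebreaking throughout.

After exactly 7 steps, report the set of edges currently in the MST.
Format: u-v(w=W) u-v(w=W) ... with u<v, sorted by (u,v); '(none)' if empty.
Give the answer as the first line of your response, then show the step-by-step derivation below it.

0-3(w=6) 0-5(w=5) 1-2(w=2) 2-6(w=4) 4-6(w=7) 5-6(w=1) 6-7(w=6)

step 1: add edge 4-6 (w=7); MST = {4-6(w=7)}
step 2: add edge 5-6 (w=1); MST = {4-6(w=7) 5-6(w=1)}
step 3: add edge 2-6 (w=4); MST = {2-6(w=4) 4-6(w=7) 5-6(w=1)}
step 4: add edge 1-2 (w=2); MST = {1-2(w=2) 2-6(w=4) 4-6(w=7) 5-6(w=1)}
step 5: add edge 0-5 (w=5); MST = {0-5(w=5) 1-2(w=2) 2-6(w=4) 4-6(w=7) 5-6(w=1)}
step 6: add edge 0-3 (w=6); MST = {0-3(w=6) 0-5(w=5) 1-2(w=2) 2-6(w=4) 4-6(w=7) 5-6(w=1)}
step 7: add edge 6-7 (w=6); MST = {0-3(w=6) 0-5(w=5) 1-2(w=2) 2-6(w=4) 4-6(w=7) 5-6(w=1) 6-7(w=6)}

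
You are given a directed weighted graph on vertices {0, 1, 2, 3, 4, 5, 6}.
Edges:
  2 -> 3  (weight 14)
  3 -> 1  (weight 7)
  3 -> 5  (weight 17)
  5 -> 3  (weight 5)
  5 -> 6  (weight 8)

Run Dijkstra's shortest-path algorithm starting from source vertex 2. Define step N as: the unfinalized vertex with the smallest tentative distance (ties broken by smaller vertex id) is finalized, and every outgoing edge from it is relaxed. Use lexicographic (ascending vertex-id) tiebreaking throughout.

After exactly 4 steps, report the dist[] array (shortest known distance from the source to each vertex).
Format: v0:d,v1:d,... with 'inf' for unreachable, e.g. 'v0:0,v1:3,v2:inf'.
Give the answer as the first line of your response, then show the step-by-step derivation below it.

v0:inf,v1:21,v2:0,v3:14,v4:inf,v5:31,v6:39

step 1: dist = v0:inf,v1:inf,v2:0,v3:14,v4:inf,v5:inf,v6:inf
step 2: dist = v0:inf,v1:21,v2:0,v3:14,v4:inf,v5:31,v6:inf
step 3: dist = v0:inf,v1:21,v2:0,v3:14,v4:inf,v5:31,v6:inf
step 4: dist = v0:inf,v1:21,v2:0,v3:14,v4:inf,v5:31,v6:39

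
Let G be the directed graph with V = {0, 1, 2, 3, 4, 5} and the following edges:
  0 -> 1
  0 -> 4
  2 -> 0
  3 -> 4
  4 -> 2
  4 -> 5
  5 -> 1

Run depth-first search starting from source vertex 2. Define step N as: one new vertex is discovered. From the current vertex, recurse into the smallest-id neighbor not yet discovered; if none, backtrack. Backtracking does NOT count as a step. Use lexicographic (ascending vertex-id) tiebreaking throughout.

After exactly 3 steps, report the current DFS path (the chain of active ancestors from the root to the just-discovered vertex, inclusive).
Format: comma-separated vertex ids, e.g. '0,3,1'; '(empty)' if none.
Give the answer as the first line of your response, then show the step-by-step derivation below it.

2,0,1

step 1: discover 2; path=2; order=2
step 2: discover 0; path=2>0; order=2,0
step 3: discover 1; path=2>0>1; order=2,0,1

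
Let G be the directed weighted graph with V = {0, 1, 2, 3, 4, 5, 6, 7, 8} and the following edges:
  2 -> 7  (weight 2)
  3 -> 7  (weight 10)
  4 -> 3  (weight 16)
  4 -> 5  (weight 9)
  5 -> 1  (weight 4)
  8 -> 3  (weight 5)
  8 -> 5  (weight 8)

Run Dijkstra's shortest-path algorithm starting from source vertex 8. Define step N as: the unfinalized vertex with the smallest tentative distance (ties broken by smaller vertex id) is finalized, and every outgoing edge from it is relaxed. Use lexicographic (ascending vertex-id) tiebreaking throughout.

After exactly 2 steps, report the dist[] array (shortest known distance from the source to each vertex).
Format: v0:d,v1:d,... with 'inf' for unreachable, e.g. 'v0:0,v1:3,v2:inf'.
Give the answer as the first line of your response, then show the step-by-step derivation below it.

v0:inf,v1:inf,v2:inf,v3:5,v4:inf,v5:8,v6:inf,v7:15,v8:0

step 1: dist = v0:inf,v1:inf,v2:inf,v3:5,v4:inf,v5:8,v6:inf,v7:inf,v8:0
step 2: dist = v0:inf,v1:inf,v2:inf,v3:5,v4:inf,v5:8,v6:inf,v7:15,v8:0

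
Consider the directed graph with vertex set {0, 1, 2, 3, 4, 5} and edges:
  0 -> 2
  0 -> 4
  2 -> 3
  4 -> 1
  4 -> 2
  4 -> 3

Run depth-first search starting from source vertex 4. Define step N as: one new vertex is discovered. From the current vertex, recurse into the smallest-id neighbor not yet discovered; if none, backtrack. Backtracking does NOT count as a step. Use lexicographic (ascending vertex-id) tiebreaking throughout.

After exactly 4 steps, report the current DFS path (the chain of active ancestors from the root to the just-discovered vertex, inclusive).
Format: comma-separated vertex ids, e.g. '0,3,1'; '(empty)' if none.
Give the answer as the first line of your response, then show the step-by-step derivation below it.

4,2,3

step 1: discover 4; path=4; order=4
step 2: discover 1; path=4>1; order=4,1
step 3: discover 2; path=4>2; order=4,1,2
step 4: discover 3; path=4>2>3; order=4,1,2,3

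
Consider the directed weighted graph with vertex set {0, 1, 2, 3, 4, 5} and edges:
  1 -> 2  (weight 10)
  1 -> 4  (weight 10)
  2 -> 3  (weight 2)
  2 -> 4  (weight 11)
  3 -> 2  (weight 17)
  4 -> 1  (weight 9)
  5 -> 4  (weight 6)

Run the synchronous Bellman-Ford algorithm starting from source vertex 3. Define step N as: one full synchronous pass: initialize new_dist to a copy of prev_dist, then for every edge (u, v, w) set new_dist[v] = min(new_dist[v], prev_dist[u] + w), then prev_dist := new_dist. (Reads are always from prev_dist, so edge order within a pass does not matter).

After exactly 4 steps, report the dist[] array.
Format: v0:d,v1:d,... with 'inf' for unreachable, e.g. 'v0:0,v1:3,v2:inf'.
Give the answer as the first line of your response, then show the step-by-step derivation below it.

v0:inf,v1:37,v2:17,v3:0,v4:28,v5:inf

step 1: dist = v0:inf,v1:inf,v2:17,v3:0,v4:inf,v5:inf
step 2: dist = v0:inf,v1:inf,v2:17,v3:0,v4:28,v5:inf
step 3: dist = v0:inf,v1:37,v2:17,v3:0,v4:28,v5:inf
step 4: dist = v0:inf,v1:37,v2:17,v3:0,v4:28,v5:inf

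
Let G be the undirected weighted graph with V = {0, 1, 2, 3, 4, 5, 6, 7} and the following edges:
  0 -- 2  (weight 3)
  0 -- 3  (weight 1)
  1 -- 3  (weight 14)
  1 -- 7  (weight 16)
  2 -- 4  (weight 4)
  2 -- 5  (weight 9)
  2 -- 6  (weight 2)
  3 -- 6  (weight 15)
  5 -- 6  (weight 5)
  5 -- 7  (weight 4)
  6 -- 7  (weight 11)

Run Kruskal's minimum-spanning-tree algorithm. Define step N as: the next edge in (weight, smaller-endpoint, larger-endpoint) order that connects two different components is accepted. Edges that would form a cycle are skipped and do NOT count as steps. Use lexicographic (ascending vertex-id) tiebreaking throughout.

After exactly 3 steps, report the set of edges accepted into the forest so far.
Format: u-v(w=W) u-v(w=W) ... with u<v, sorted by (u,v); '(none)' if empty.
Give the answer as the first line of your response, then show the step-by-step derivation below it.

0-2(w=3) 0-3(w=1) 2-6(w=2)

step 1: add edge 0-3 (w=1); MST = {0-3(w=1)}
step 2: add edge 2-6 (w=2); MST = {0-3(w=1) 2-6(w=2)}
step 3: add edge 0-2 (w=3); MST = {0-2(w=3) 0-3(w=1) 2-6(w=2)}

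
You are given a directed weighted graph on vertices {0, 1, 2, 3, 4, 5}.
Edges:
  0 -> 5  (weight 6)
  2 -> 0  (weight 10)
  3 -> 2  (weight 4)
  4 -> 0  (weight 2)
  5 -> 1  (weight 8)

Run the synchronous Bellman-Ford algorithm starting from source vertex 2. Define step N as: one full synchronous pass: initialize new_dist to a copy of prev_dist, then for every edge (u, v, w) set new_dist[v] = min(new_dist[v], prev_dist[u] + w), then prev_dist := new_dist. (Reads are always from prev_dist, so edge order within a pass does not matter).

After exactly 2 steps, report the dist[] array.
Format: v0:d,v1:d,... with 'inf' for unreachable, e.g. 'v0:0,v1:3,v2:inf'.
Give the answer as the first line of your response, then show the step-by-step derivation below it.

v0:10,v1:inf,v2:0,v3:inf,v4:inf,v5:16

step 1: dist = v0:10,v1:inf,v2:0,v3:inf,v4:inf,v5:inf
step 2: dist = v0:10,v1:inf,v2:0,v3:inf,v4:inf,v5:16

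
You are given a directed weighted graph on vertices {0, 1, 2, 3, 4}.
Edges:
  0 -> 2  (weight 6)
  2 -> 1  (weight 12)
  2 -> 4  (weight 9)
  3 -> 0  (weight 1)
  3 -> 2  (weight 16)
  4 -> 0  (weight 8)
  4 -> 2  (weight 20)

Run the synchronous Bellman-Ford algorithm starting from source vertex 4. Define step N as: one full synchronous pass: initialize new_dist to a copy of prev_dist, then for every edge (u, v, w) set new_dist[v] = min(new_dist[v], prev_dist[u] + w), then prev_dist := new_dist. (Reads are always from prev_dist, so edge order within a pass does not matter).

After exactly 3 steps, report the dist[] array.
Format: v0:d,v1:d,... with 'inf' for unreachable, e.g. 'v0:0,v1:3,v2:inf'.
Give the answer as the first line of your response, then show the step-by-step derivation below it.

v0:8,v1:26,v2:14,v3:inf,v4:0

step 1: dist = v0:8,v1:inf,v2:20,v3:inf,v4:0
step 2: dist = v0:8,v1:32,v2:14,v3:inf,v4:0
step 3: dist = v0:8,v1:26,v2:14,v3:inf,v4:0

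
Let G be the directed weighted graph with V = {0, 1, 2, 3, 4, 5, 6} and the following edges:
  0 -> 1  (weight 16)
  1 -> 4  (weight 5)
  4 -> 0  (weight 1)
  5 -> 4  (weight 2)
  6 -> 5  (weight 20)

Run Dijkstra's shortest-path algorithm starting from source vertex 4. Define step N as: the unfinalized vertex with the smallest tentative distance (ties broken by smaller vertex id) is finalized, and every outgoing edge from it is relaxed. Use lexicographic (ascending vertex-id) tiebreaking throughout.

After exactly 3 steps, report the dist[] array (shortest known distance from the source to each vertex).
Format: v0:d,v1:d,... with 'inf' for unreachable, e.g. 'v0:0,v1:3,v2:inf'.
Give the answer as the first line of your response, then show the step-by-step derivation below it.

v0:1,v1:17,v2:inf,v3:inf,v4:0,v5:inf,v6:inf

step 1: dist = v0:1,v1:inf,v2:inf,v3:inf,v4:0,v5:inf,v6:inf
step 2: dist = v0:1,v1:17,v2:inf,v3:inf,v4:0,v5:inf,v6:inf
step 3: dist = v0:1,v1:17,v2:inf,v3:inf,v4:0,v5:inf,v6:inf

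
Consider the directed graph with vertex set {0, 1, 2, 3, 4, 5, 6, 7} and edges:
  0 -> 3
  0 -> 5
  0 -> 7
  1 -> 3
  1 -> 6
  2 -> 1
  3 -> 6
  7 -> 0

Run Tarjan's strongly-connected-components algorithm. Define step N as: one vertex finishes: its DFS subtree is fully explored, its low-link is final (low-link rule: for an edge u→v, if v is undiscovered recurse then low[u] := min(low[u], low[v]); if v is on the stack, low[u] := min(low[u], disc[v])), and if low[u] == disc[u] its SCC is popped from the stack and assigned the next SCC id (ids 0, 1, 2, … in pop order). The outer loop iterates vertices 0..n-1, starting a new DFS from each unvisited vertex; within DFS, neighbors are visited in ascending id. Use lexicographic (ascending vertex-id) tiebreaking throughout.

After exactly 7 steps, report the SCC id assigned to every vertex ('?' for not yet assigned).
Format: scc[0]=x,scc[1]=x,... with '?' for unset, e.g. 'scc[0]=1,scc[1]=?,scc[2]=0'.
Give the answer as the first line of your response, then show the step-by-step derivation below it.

scc[0]=3,scc[1]=4,scc[2]=5,scc[3]=1,scc[4]=?,scc[5]=2,scc[6]=0,scc[7]=3

step 1: low=(low[0]=0,low[1]=?,low[2]=?,low[3]=1,low[4]=?,low[5]=?,low[6]=2,low[7]=?); scc=(scc[0]=?,scc[1]=?,scc[2]=?,scc[3]=?,scc[4]=?,scc[5]=?,scc[6]=0,scc[7]=?)
step 2: low=(low[0]=0,low[1]=?,low[2]=?,low[3]=1,low[4]=?,low[5]=?,low[6]=2,low[7]=?); scc=(scc[0]=?,scc[1]=?,scc[2]=?,scc[3]=1,scc[4]=?,scc[5]=?,scc[6]=0,scc[7]=?)
step 3: low=(low[0]=0,low[1]=?,low[2]=?,low[3]=1,low[4]=?,low[5]=3,low[6]=2,low[7]=?); scc=(scc[0]=?,scc[1]=?,scc[2]=?,scc[3]=1,scc[4]=?,scc[5]=2,scc[6]=0,scc[7]=?)
step 4: low=(low[0]=0,low[1]=?,low[2]=?,low[3]=1,low[4]=?,low[5]=3,low[6]=2,low[7]=0); scc=(scc[0]=?,scc[1]=?,scc[2]=?,scc[3]=1,scc[4]=?,scc[5]=2,scc[6]=0,scc[7]=?)
step 5: low=(low[0]=0,low[1]=?,low[2]=?,low[3]=1,low[4]=?,low[5]=3,low[6]=2,low[7]=0); scc=(scc[0]=3,scc[1]=?,scc[2]=?,scc[3]=1,scc[4]=?,scc[5]=2,scc[6]=0,scc[7]=3)
step 6: low=(low[0]=0,low[1]=5,low[2]=?,low[3]=1,low[4]=?,low[5]=3,low[6]=2,low[7]=0); scc=(scc[0]=3,scc[1]=4,scc[2]=?,scc[3]=1,scc[4]=?,scc[5]=2,scc[6]=0,scc[7]=3)
step 7: low=(low[0]=0,low[1]=5,low[2]=6,low[3]=1,low[4]=?,low[5]=3,low[6]=2,low[7]=0); scc=(scc[0]=3,scc[1]=4,scc[2]=5,scc[3]=1,scc[4]=?,scc[5]=2,scc[6]=0,scc[7]=3)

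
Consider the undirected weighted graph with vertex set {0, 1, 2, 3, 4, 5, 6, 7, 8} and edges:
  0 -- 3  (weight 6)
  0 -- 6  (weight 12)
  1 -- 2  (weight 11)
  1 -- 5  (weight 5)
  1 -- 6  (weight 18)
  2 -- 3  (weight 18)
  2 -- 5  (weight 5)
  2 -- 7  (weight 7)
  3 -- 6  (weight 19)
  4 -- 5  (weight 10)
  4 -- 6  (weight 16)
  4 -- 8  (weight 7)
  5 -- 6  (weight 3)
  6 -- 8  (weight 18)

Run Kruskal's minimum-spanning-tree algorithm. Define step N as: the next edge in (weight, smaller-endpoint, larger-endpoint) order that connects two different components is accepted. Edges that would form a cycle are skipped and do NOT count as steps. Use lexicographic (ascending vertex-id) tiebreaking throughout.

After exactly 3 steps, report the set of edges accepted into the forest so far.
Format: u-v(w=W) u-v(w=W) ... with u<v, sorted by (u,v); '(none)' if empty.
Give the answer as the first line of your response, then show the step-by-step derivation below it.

1-5(w=5) 2-5(w=5) 5-6(w=3)

step 1: add edge 5-6 (w=3); MST = {5-6(w=3)}
step 2: add edge 1-5 (w=5); MST = {1-5(w=5) 5-6(w=3)}
step 3: add edge 2-5 (w=5); MST = {1-5(w=5) 2-5(w=5) 5-6(w=3)}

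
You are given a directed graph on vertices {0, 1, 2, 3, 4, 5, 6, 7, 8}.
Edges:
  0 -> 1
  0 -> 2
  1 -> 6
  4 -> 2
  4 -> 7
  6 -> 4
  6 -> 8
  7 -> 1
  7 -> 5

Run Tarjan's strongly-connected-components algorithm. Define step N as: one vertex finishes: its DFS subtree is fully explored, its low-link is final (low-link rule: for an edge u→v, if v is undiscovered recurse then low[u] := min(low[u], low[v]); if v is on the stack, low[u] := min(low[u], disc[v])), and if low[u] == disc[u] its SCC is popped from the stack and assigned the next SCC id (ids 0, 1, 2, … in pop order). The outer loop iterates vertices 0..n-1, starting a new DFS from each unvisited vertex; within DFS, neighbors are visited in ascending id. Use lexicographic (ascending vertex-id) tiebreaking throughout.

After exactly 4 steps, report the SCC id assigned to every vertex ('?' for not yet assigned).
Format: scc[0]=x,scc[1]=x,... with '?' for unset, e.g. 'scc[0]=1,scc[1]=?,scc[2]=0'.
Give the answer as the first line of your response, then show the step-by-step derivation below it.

scc[0]=?,scc[1]=?,scc[2]=0,scc[3]=?,scc[4]=?,scc[5]=1,scc[6]=?,scc[7]=?,scc[8]=?

step 1: low=(low[0]=0,low[1]=1,low[2]=4,low[3]=?,low[4]=3,low[5]=?,low[6]=2,low[7]=?,low[8]=?); scc=(scc[0]=?,scc[1]=?,scc[2]=0,scc[3]=?,scc[4]=?,scc[5]=?,scc[6]=?,scc[7]=?,scc[8]=?)
step 2: low=(low[0]=0,low[1]=1,low[2]=4,low[3]=?,low[4]=3,low[5]=6,low[6]=2,low[7]=1,low[8]=?); scc=(scc[0]=?,scc[1]=?,scc[2]=0,scc[3]=?,scc[4]=?,scc[5]=1,scc[6]=?,scc[7]=?,scc[8]=?)
step 3: low=(low[0]=0,low[1]=1,low[2]=4,low[3]=?,low[4]=3,low[5]=6,low[6]=2,low[7]=1,low[8]=?); scc=(scc[0]=?,scc[1]=?,scc[2]=0,scc[3]=?,scc[4]=?,scc[5]=1,scc[6]=?,scc[7]=?,scc[8]=?)
step 4: low=(low[0]=0,low[1]=1,low[2]=4,low[3]=?,low[4]=1,low[5]=6,low[6]=2,low[7]=1,low[8]=?); scc=(scc[0]=?,scc[1]=?,scc[2]=0,scc[3]=?,scc[4]=?,scc[5]=1,scc[6]=?,scc[7]=?,scc[8]=?)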